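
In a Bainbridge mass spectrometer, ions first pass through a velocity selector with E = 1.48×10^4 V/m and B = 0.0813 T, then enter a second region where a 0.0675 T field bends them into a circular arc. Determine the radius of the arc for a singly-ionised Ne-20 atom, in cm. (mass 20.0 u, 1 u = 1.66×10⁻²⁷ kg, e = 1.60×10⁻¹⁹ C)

The selector passes v = E/B = 1.48×10^4/0.0813 = 1.82×10^5 m/s.
In the deflection region, r = mv/(qB₂) = (3.32×10^-26)(1.82×10^5) / [(1×1.60×10^-19)(0.0675)] = 0.560 m.

r ≈ 56.0 cm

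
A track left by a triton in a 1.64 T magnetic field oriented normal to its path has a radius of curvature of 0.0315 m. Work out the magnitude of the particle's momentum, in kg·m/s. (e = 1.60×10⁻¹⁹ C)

Since qvB = mv²/r, the momentum p = mv = qBr.
p = (1×1.60×10^-19)(1.64)(0.0315) = 8.27×10^-21 kg·m/s.

p ≈ 8.27×10^-21 kg·m/s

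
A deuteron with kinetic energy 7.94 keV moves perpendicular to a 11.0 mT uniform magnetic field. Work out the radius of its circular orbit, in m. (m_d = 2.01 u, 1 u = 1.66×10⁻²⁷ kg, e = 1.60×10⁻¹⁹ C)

Convert the energy: K = 7.94 keV = 1.27×10^-15 J.
v = √(2K/m) = √(2·1.27×10^-15/3.34×10^-27) = 8.73×10^5 m/s.
r = mv/(qB) = (3.34×10^-27)(8.73×10^5) / [(1×1.60×10^-19)(0.0110)] = 1.65 m.

r ≈ 1.65 m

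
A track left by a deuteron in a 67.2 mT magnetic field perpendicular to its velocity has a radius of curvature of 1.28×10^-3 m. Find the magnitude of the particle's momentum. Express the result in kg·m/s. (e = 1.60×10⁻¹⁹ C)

p ≈ 1.38×10^-23 kg·m/s

Since qvB = mv²/r, the momentum p = mv = qBr.
p = (1×1.60×10^-19)(0.0672)(1.28×10^-3) = 1.38×10^-23 kg·m/s.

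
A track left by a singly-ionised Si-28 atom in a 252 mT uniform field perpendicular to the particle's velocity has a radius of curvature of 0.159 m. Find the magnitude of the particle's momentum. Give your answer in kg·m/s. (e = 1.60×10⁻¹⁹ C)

p ≈ 6.41×10^-21 kg·m/s

Since qvB = mv²/r, the momentum p = mv = qBr.
p = (1×1.60×10^-19)(0.252)(0.159) = 6.41×10^-21 kg·m/s.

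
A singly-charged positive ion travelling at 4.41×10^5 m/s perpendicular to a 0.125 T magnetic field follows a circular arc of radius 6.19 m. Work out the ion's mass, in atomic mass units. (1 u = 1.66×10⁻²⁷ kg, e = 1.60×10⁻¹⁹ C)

m ≈ 169 u

qvB = mv²/r ⇒ m = qBr/v.
m = (1×1.60×10^-19)(0.125)(6.19) / (4.41×10^5) = 2.81×10^-25 kg = 169 u.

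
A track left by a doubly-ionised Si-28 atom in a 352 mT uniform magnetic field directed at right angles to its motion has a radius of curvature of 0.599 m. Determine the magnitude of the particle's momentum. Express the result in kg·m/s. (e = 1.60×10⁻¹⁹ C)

Since qvB = mv²/r, the momentum p = mv = qBr.
p = (2×1.60×10^-19)(0.352)(0.599) = 6.75×10^-20 kg·m/s.

p ≈ 6.75×10^-20 kg·m/s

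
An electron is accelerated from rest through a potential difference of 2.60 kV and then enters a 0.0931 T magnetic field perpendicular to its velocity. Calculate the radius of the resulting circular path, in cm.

r ≈ 0.185 cm

The kinetic energy gained is K = qV = (1×1.60×10^-19)(2600) = 4.16×10^-16 J.
v = √(2K/m) = 3.02×10^7 m/s.
r = mv/(qB) = (9.11×10^-31)(3.02×10^7) / [(1×1.60×10^-19)(0.0931)] = 1.85×10^-3 m.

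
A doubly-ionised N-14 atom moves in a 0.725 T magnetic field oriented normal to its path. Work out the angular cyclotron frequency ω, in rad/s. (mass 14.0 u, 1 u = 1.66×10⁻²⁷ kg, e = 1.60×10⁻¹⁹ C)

ω = qB/m = (2×1.60×10^-19)(0.725) / (2.32×10^-26) = 9.98×10^6 rad/s.

ω ≈ 9.98×10^6 rad/s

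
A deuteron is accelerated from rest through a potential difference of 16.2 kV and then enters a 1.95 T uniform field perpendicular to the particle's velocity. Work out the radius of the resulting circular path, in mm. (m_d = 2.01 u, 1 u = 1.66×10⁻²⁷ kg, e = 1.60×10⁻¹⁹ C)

The kinetic energy gained is K = qV = (1×1.60×10^-19)(1.62×10^4) = 2.59×10^-15 J.
v = √(2K/m) = 1.25×10^6 m/s.
r = mv/(qB) = (3.34×10^-27)(1.25×10^6) / [(1×1.60×10^-19)(1.95)] = 0.0133 m.

r ≈ 13.3 mm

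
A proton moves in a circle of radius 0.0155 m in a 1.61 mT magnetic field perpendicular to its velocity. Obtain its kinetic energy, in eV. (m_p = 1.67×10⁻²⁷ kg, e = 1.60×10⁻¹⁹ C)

v = qBr/m = (1×1.60×10^-19)(1.61×10^-3)(0.0155) / (1.67×10^-27) = 2390 m/s.
K = ½mv² = 0.5·(1.67×10^-27)·(2390)² = 4.77×10^-21 J = 0.0298 eV.

K ≈ 0.0298 eV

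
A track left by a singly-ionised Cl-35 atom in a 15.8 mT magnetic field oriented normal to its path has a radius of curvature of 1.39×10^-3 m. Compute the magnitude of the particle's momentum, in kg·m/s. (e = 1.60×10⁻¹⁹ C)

p ≈ 3.51×10^-24 kg·m/s

Since qvB = mv²/r, the momentum p = mv = qBr.
p = (1×1.60×10^-19)(0.0158)(1.39×10^-3) = 3.51×10^-24 kg·m/s.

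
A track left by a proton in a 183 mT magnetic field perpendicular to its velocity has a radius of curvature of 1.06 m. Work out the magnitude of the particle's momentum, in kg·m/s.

Since qvB = mv²/r, the momentum p = mv = qBr.
p = (1×1.60×10^-19)(0.183)(1.06) = 3.10×10^-20 kg·m/s.

p ≈ 3.10×10^-20 kg·m/s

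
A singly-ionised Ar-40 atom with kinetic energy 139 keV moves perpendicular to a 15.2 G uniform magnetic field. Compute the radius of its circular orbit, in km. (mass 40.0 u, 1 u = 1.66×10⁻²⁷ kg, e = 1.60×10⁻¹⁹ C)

Convert the energy: K = 139 keV = 2.22×10^-14 J.
v = √(2K/m) = √(2·2.22×10^-14/6.64×10^-26) = 8.18×10^5 m/s.
r = mv/(qB) = (6.64×10^-26)(8.18×10^5) / [(1×1.60×10^-19)(1.52×10^-3)] = 223 m.

r ≈ 0.223 km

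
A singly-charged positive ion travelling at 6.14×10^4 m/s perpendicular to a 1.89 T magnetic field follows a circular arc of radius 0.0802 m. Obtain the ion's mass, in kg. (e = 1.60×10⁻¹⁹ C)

m ≈ 3.95×10^-25 kg

qvB = mv²/r ⇒ m = qBr/v.
m = (1×1.60×10^-19)(1.89)(0.0802) / (6.14×10^4) = 3.95×10^-25 kg.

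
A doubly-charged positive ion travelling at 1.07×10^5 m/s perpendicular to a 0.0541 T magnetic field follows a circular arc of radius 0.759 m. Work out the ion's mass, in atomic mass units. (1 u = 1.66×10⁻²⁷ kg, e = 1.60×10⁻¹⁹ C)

qvB = mv²/r ⇒ m = qBr/v.
m = (2×1.60×10^-19)(0.0541)(0.759) / (1.07×10^5) = 1.23×10^-25 kg = 74.0 u.

m ≈ 74.0 u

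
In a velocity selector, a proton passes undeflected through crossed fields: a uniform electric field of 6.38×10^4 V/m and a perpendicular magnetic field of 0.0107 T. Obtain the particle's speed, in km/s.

v ≈ 5960 km/s

For zero net force, qE = qvB, so v = E/B.
v = (6.38×10^4) / (0.0107) = 5.96×10^6 m/s.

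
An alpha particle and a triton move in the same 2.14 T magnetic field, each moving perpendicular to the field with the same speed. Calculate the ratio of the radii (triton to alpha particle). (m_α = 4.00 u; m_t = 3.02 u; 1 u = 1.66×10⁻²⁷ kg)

r = mv/(qB) ⇒ at equal v, r ∝ m/q.
r_{triton}/r_{alpha particle} = 1.51.

ratio ≈ 1.51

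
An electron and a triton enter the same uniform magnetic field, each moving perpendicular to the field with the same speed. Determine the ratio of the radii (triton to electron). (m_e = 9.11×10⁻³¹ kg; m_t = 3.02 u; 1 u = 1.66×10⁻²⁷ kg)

r = mv/(qB) ⇒ at equal v, r ∝ m/q.
r_{triton}/r_{electron} = 5500.

ratio ≈ 5500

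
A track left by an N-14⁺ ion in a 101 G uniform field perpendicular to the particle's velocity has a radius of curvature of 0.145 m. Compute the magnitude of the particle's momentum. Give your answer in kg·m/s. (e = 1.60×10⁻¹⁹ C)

p ≈ 2.34×10^-22 kg·m/s

Since qvB = mv²/r, the momentum p = mv = qBr.
p = (1×1.60×10^-19)(0.0101)(0.145) = 2.34×10^-22 kg·m/s.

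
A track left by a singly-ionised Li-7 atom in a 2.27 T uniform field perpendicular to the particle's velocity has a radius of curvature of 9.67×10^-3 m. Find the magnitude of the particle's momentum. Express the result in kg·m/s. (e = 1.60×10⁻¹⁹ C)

Since qvB = mv²/r, the momentum p = mv = qBr.
p = (1×1.60×10^-19)(2.27)(9.67×10^-3) = 3.51×10^-21 kg·m/s.

p ≈ 3.51×10^-21 kg·m/s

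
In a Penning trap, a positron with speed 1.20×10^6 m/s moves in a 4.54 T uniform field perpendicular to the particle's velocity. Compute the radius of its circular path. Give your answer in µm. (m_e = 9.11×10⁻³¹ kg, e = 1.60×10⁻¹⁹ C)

The magnetic force provides the centripetal force: qvB = mv²/r, so r = mv/(qB).
r = (9.11×10^-31 kg)(1.20×10^6 m/s) / [(1×1.60×10^-19 C)(4.54 T)] = 1.50×10^-6 m.

r ≈ 1.50 µm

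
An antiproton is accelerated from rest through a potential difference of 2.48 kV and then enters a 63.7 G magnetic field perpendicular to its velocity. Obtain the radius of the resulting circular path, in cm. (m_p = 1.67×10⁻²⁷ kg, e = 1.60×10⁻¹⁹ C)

r ≈ 113 cm

The kinetic energy gained is K = qV = (1×1.60×10^-19)(2480) = 3.97×10^-16 J.
v = √(2K/m) = 6.89×10^5 m/s.
r = mv/(qB) = (1.67×10^-27)(6.89×10^5) / [(1×1.60×10^-19)(6.37×10^-3)] = 1.13 m.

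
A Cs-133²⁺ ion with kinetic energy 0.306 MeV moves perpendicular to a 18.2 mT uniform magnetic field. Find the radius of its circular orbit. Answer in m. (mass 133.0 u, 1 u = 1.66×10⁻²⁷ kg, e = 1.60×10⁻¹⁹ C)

Convert the energy: K = 0.306 MeV = 4.90×10^-14 J.
v = √(2K/m) = √(2·4.90×10^-14/2.21×10^-25) = 6.66×10^5 m/s.
r = mv/(qB) = (2.21×10^-25)(6.66×10^5) / [(2×1.60×10^-19)(0.0182)] = 25.2 m.

r ≈ 25.2 m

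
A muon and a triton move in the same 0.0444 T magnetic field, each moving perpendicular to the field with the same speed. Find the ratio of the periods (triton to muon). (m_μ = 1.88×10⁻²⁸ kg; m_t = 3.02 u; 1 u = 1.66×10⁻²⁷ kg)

ratio ≈ 26.7

T = 2πm/(qB) is independent of speed, so T₂/T₁ = (m₂/q₂)/(m₁/q₁).
T_{triton}/T_{muon} = (5.01×10^-27/1e) / (1.88×10^-28/1e) = 26.7.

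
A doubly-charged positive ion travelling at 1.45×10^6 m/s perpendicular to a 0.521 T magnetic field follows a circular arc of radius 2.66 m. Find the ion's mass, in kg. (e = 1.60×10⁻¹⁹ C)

qvB = mv²/r ⇒ m = qBr/v.
m = (2×1.60×10^-19)(0.521)(2.66) / (1.45×10^6) = 3.06×10^-25 kg.

m ≈ 3.06×10^-25 kg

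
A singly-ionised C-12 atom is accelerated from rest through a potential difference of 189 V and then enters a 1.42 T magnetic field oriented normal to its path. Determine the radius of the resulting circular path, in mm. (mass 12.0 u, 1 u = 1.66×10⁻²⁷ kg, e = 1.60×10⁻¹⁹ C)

The kinetic energy gained is K = qV = (1×1.60×10^-19)(189) = 3.02×10^-17 J.
v = √(2K/m) = 5.51×10^4 m/s.
r = mv/(qB) = (1.99×10^-26)(5.51×10^4) / [(1×1.60×10^-19)(1.42)] = 4.83×10^-3 m.

r ≈ 4.83 mm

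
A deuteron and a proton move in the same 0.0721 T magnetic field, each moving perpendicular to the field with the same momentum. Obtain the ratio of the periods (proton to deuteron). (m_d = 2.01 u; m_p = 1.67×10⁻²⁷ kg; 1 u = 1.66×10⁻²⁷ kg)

T = 2πm/(qB) is independent of speed, so T₂/T₁ = (m₂/q₂)/(m₁/q₁).
T_{proton}/T_{deuteron} = (1.67×10^-27/1e) / (3.34×10^-27/1e) = 0.501.

ratio ≈ 0.501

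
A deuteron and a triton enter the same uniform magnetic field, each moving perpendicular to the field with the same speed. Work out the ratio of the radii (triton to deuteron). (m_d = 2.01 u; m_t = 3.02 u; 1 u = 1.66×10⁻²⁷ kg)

ratio ≈ 1.50

r = mv/(qB) ⇒ at equal v, r ∝ m/q.
r_{triton}/r_{deuteron} = 1.50.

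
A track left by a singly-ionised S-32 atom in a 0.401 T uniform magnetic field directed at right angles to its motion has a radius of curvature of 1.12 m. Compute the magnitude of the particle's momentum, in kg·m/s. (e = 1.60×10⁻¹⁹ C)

Since qvB = mv²/r, the momentum p = mv = qBr.
p = (1×1.60×10^-19)(0.401)(1.12) = 7.19×10^-20 kg·m/s.

p ≈ 7.19×10^-20 kg·m/s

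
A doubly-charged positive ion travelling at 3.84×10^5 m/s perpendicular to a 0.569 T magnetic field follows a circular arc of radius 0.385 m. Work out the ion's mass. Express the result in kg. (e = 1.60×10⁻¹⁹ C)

m ≈ 1.83×10^-25 kg

qvB = mv²/r ⇒ m = qBr/v.
m = (2×1.60×10^-19)(0.569)(0.385) / (3.84×10^5) = 1.83×10^-25 kg.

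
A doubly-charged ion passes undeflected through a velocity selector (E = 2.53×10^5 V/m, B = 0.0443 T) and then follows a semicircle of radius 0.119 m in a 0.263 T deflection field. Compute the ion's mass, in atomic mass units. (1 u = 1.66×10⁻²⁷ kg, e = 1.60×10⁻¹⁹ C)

m ≈ 1.06 u

v = E/B₁ = 5.71×10^6 m/s.
From r = mv/(qB₂), m = qB₂r/v = (2×1.60×10^-19)(0.263)(0.119) / (5.71×10^6) = 1.75×10^-27 kg.
In atomic mass units: m = 1.75×10^-27 / 1.66×10^-27 = 1.06 u.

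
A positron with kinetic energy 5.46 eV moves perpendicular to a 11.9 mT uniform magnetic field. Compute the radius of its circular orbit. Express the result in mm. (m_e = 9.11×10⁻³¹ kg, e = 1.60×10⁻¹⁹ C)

r ≈ 0.663 mm

Convert the energy: K = 5.46 eV = 8.74×10^-19 J.
v = √(2K/m) = √(2·8.74×10^-19/9.11×10^-31) = 1.38×10^6 m/s.
r = mv/(qB) = (9.11×10^-31)(1.38×10^6) / [(1×1.60×10^-19)(0.0119)] = 6.63×10^-4 m.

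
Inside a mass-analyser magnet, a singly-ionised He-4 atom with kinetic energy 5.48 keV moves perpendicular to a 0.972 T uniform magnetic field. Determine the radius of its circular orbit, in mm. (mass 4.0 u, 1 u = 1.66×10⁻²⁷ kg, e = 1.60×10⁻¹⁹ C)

Convert the energy: K = 5.48 keV = 8.77×10^-16 J.
v = √(2K/m) = √(2·8.77×10^-16/6.64×10^-27) = 5.14×10^5 m/s.
r = mv/(qB) = (6.64×10^-27)(5.14×10^5) / [(1×1.60×10^-19)(0.972)] = 0.0219 m.

r ≈ 21.9 mm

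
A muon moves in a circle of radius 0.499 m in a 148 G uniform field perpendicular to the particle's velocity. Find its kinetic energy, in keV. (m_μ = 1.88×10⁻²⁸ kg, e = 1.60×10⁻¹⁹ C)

K ≈ 23.2 keV

v = qBr/m = (1×1.60×10^-19)(0.0148)(0.499) / (1.88×10^-28) = 6.29×10^6 m/s.
K = ½mv² = 0.5·(1.88×10^-28)·(6.29×10^6)² = 3.71×10^-15 J = 23.2 keV.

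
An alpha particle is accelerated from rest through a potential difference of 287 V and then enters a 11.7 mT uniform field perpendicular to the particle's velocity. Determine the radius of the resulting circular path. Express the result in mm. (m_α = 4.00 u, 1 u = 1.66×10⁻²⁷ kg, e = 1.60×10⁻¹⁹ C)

r ≈ 295 mm

The kinetic energy gained is K = qV = (2×1.60×10^-19)(287) = 9.18×10^-17 J.
v = √(2K/m) = 1.66×10^5 m/s.
r = mv/(qB) = (6.64×10^-27)(1.66×10^5) / [(2×1.60×10^-19)(0.0117)] = 0.295 m.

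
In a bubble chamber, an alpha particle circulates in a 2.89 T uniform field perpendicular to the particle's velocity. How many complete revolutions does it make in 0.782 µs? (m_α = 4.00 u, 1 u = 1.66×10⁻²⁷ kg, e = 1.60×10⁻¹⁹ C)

T = 2πm/(qB) = 2π(6.64×10^-27) / [(2×1.60×10^-19)(2.89)] = 4.5113×10^-8 s.
N = t/T = 7.82×10^-7 / 4.5113×10^-8 ≈ 17.33, so 17 complete revolutions.

N = 17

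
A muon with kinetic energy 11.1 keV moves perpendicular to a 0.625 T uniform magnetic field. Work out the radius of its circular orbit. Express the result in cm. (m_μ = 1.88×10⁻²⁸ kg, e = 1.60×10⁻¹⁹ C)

r ≈ 0.817 cm

Convert the energy: K = 11.1 keV = 1.78×10^-15 J.
v = √(2K/m) = √(2·1.78×10^-15/1.88×10^-28) = 4.35×10^6 m/s.
r = mv/(qB) = (1.88×10^-28)(4.35×10^6) / [(1×1.60×10^-19)(0.625)] = 8.17×10^-3 m.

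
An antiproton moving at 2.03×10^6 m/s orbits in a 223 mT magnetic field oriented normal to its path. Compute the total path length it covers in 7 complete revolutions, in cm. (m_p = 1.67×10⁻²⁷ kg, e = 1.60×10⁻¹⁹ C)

r = mv/(qB) = 0.0950 m, so one revolution covers 2πr = 0.597 m.
In 7 revolutions: L = 7·2πr = 4.18 m.

L ≈ 418 cm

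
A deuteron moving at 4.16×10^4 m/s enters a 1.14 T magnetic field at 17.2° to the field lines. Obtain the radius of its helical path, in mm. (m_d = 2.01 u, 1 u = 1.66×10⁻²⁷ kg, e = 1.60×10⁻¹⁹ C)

Only the perpendicular component v⊥ = v sin17.2° = 1.23×10^4 m/s is bent by the field.
r = m v⊥ /(qB) = (3.34×10^-27)(1.23×10^4) / [(1×1.60×10^-19)(1.14)] = 2.25×10^-4 m.

r ≈ 0.225 mm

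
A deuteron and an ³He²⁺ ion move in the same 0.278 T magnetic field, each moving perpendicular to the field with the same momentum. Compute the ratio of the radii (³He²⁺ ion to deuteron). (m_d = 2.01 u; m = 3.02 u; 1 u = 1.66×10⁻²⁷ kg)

r = p/(qB) ⇒ at equal p, r ∝ 1/q.
r_{³He²⁺ ion}/r_{deuteron} = 0.500.

ratio ≈ 0.500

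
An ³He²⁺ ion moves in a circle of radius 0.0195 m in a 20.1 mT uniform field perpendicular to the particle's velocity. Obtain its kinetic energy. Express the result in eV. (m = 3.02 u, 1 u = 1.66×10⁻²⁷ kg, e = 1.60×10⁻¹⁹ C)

K ≈ 9.81 eV

v = qBr/m = (2×1.60×10^-19)(0.0201)(0.0195) / (5.01×10^-27) = 2.50×10^4 m/s.
K = ½mv² = 0.5·(5.01×10^-27)·(2.50×10^4)² = 1.57×10^-18 J = 9.81 eV.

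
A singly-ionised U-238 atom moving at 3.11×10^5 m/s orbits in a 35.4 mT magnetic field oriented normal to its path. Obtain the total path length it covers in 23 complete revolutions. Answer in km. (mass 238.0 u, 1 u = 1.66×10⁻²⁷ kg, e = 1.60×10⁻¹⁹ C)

r = mv/(qB) = 21.7 m, so one revolution covers 2πr = 136 m.
In 23 revolutions: L = 23·2πr = 3130 m.

L ≈ 3.13 km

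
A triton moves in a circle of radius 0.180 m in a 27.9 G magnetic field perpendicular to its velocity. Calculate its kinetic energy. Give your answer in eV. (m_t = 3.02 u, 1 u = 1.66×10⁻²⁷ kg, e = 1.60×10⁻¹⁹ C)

v = qBr/m = (1×1.60×10^-19)(2.79×10^-3)(0.180) / (5.01×10^-27) = 1.60×10^4 m/s.
K = ½mv² = 0.5·(5.01×10^-27)·(1.60×10^4)² = 6.44×10^-19 J = 4.02 eV.

K ≈ 4.02 eV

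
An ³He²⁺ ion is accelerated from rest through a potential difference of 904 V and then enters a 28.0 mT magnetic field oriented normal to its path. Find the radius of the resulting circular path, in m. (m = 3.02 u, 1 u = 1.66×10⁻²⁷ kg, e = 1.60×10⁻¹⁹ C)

r ≈ 0.190 m

The kinetic energy gained is K = qV = (2×1.60×10^-19)(904) = 2.89×10^-16 J.
v = √(2K/m) = 3.40×10^5 m/s.
r = mv/(qB) = (5.01×10^-27)(3.40×10^5) / [(2×1.60×10^-19)(0.0280)] = 0.190 m.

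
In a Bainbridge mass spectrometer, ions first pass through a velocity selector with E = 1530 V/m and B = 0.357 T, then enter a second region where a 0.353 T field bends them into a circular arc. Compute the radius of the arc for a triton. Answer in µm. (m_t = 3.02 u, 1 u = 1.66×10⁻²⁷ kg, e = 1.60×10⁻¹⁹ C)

r ≈ 380 µm

The selector passes v = E/B = 1530/0.357 = 4290 m/s.
In the deflection region, r = mv/(qB₂) = (5.01×10^-27)(4290) / [(1×1.60×10^-19)(0.353)] = 3.80×10^-4 m.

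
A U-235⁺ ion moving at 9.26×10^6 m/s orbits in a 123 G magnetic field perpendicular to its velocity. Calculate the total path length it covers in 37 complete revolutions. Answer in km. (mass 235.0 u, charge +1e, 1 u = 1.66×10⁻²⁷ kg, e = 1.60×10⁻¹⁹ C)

L ≈ 427 km

r = mv/(qB) = 1840 m, so one revolution covers 2πr = 1.15×10^4 m.
In 37 revolutions: L = 37·2πr = 4.27×10^5 m.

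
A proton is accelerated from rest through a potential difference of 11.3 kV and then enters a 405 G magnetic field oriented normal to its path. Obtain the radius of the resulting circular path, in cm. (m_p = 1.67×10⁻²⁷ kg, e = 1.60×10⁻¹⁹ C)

The kinetic energy gained is K = qV = (1×1.60×10^-19)(1.13×10^4) = 1.81×10^-15 J.
v = √(2K/m) = 1.47×10^6 m/s.
r = mv/(qB) = (1.67×10^-27)(1.47×10^6) / [(1×1.60×10^-19)(0.0405)] = 0.379 m.

r ≈ 37.9 cm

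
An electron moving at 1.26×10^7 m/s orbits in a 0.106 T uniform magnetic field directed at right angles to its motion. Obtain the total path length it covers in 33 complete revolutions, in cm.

r = mv/(qB) = 6.77×10^-4 m, so one revolution covers 2πr = 4.25×10^-3 m.
In 33 revolutions: L = 33·2πr = 0.140 m.

L ≈ 14.0 cm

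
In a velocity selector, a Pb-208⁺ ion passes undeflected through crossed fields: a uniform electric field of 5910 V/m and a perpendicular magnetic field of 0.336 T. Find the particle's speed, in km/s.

v ≈ 17.6 km/s

For zero net force, qE = qvB, so v = E/B.
v = (5910) / (0.336) = 1.76×10^4 m/s.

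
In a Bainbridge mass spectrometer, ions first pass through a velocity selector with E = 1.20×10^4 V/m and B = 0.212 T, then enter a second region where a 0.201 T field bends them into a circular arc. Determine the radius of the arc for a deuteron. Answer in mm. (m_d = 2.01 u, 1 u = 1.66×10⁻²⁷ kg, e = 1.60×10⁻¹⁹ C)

r ≈ 5.87 mm

The selector passes v = E/B = 1.20×10^4/0.212 = 5.66×10^4 m/s.
In the deflection region, r = mv/(qB₂) = (3.34×10^-27)(5.66×10^4) / [(1×1.60×10^-19)(0.201)] = 5.87×10^-3 m.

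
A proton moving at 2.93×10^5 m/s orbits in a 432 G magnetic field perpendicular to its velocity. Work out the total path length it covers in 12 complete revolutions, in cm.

r = mv/(qB) = 0.0708 m, so one revolution covers 2πr = 0.445 m.
In 12 revolutions: L = 12·2πr = 5.34 m.

L ≈ 534 cm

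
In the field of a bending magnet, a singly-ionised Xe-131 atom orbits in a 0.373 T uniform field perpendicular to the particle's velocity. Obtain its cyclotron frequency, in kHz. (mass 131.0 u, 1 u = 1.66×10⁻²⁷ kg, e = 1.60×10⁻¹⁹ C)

f ≈ 43.7 kHz

f = qB/(2πm) = (1×1.60×10^-19)(0.373) / [2π(2.17×10^-25)] = 4.37×10^4 Hz.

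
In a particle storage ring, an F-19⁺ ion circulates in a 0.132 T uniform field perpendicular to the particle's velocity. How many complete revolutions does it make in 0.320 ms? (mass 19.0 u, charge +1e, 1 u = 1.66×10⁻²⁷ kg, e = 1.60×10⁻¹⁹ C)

N = 34

T = 2πm/(qB) = 2π(3.154×10^-26) / [(1×1.60×10^-19)(0.132)] = 9.3831×10^-6 s.
N = t/T = 3.20×10^-4 / 9.3831×10^-6 ≈ 34.10, so 34 complete revolutions.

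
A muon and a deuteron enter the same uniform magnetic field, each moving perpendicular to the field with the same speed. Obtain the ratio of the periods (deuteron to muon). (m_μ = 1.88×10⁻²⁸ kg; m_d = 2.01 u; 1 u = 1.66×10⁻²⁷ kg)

T = 2πm/(qB) is independent of speed, so T₂/T₁ = (m₂/q₂)/(m₁/q₁).
T_{deuteron}/T_{muon} = (3.34×10^-27/1e) / (1.88×10^-28/1e) = 17.7.

ratio ≈ 17.7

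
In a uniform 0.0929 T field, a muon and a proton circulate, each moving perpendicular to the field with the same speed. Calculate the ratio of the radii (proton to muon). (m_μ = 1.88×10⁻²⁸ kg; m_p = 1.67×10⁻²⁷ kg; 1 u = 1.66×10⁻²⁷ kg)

r = mv/(qB) ⇒ at equal v, r ∝ m/q.
r_{proton}/r_{muon} = 8.88.

ratio ≈ 8.88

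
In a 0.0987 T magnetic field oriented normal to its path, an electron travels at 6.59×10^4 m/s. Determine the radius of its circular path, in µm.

The magnetic force provides the centripetal force: qvB = mv²/r, so r = mv/(qB).
r = (9.11×10^-31 kg)(6.59×10^4 m/s) / [(1×1.60×10^-19 C)(0.0987 T)] = 3.80×10^-6 m.

r ≈ 3.80 µm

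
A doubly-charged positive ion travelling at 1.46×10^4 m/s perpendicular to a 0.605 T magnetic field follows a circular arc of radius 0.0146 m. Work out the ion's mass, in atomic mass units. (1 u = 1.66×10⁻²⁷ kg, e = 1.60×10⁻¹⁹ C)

m ≈ 117 u

qvB = mv²/r ⇒ m = qBr/v.
m = (2×1.60×10^-19)(0.605)(0.0146) / (1.46×10^4) = 1.94×10^-25 kg = 117 u.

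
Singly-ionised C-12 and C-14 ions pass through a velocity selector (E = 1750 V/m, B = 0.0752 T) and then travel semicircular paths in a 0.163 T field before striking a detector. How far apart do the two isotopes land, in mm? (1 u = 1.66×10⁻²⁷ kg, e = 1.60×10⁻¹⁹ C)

Both emerge at v = E/B₁ = 2.33×10^4 m/s.
r = mv/(qB₂), so r₁ = 0.01777 m and r₂ = 0.02074 m, giving Δr = 2.96×10^-3 m.
After a semicircle each ion lands a diameter 2r from the entry slit, so the separation is 2Δr = 5.92×10^-3 m.

Δd ≈ 5.92 mm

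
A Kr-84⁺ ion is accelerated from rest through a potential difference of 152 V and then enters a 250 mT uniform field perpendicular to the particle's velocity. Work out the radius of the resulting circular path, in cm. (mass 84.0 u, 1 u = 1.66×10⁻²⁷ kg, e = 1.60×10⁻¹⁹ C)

The kinetic energy gained is K = qV = (1×1.60×10^-19)(152) = 2.43×10^-17 J.
v = √(2K/m) = 1.87×10^4 m/s.
r = mv/(qB) = (1.39×10^-25)(1.87×10^4) / [(1×1.60×10^-19)(0.250)] = 0.0651 m.

r ≈ 6.51 cm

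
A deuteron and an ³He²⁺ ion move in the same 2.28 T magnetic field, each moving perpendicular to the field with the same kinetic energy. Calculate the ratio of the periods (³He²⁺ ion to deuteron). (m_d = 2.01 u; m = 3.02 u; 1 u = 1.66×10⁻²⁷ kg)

T = 2πm/(qB) is independent of speed, so T₂/T₁ = (m₂/q₂)/(m₁/q₁).
T_{³He²⁺ ion}/T_{deuteron} = (5.01×10^-27/2e) / (3.34×10^-27/1e) = 0.751.

ratio ≈ 0.751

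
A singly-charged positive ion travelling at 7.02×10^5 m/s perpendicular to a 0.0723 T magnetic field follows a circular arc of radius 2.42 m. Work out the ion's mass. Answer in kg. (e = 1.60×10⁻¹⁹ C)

qvB = mv²/r ⇒ m = qBr/v.
m = (1×1.60×10^-19)(0.0723)(2.42) / (7.02×10^5) = 3.99×10^-26 kg.

m ≈ 3.99×10^-26 kg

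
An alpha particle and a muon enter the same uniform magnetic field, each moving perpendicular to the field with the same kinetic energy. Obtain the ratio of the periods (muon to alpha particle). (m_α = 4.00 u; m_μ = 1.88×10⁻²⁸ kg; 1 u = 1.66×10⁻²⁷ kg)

ratio ≈ 0.0566

T = 2πm/(qB) is independent of speed, so T₂/T₁ = (m₂/q₂)/(m₁/q₁).
T_{muon}/T_{alpha particle} = (1.88×10^-28/1e) / (6.64×10^-27/2e) = 0.0566.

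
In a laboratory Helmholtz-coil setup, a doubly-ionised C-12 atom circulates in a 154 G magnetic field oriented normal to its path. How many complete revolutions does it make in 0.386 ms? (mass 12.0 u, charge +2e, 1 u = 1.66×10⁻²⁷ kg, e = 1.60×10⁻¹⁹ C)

T = 2πm/(qB) = 2π(1.992×10^-26) / [(2×1.60×10^-19)(0.0154)] = 2.5398×10^-5 s.
N = t/T = 3.86×10^-4 / 2.5398×10^-5 ≈ 15.20, so 15 complete revolutions.

N = 15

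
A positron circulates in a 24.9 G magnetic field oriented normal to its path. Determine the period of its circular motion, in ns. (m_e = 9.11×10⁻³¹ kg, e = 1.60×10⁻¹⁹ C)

The cyclotron period is independent of speed: T = 2πm/(qB).
T = 2π(9.11×10^-31) / [(1×1.60×10^-19)(2.49×10^-3)] = 1.44×10^-8 s.

T ≈ 14.4 ns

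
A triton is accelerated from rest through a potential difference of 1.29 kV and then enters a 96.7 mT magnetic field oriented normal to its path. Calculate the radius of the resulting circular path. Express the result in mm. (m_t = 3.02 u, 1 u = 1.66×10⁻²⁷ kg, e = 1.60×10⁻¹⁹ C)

The kinetic energy gained is K = qV = (1×1.60×10^-19)(1290) = 2.06×10^-16 J.
v = √(2K/m) = 2.87×10^5 m/s.
r = mv/(qB) = (5.01×10^-27)(2.87×10^5) / [(1×1.60×10^-19)(0.0967)] = 0.0930 m.

r ≈ 93.0 mm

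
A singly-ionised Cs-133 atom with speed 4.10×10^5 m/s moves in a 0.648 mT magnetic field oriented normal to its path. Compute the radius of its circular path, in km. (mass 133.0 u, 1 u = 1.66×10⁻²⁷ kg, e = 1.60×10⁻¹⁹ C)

r ≈ 0.873 km

The magnetic force provides the centripetal force: qvB = mv²/r, so r = mv/(qB).
r = (2.21×10^-25 kg)(4.10×10^5 m/s) / [(1×1.60×10^-19 C)(6.48×10^-4 T)] = 873 m.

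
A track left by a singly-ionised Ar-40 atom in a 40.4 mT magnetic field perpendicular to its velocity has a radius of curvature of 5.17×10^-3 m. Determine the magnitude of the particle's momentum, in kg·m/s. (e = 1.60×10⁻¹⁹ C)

Since qvB = mv²/r, the momentum p = mv = qBr.
p = (1×1.60×10^-19)(0.0404)(5.17×10^-3) = 3.34×10^-23 kg·m/s.

p ≈ 3.34×10^-23 kg·m/s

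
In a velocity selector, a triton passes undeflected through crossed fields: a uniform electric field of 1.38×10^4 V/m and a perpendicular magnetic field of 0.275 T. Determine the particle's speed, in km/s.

v ≈ 50.2 km/s

For zero net force, qE = qvB, so v = E/B.
v = (1.38×10^4) / (0.275) = 5.02×10^4 m/s.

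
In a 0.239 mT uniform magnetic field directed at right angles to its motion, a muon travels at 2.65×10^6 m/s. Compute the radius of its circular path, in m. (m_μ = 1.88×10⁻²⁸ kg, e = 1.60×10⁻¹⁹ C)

r ≈ 13.0 m

The magnetic force provides the centripetal force: qvB = mv²/r, so r = mv/(qB).
r = (1.88×10^-28 kg)(2.65×10^6 m/s) / [(1×1.60×10^-19 C)(2.39×10^-4 T)] = 13.0 m.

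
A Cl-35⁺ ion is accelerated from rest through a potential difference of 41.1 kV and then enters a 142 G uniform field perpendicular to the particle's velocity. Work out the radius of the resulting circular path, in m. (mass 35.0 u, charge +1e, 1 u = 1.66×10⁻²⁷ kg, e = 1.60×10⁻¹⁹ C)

r ≈ 12.2 m

The kinetic energy gained is K = qV = (1×1.60×10^-19)(4.11×10^4) = 6.58×10^-15 J.
v = √(2K/m) = 4.76×10^5 m/s.
r = mv/(qB) = (5.81×10^-26)(4.76×10^5) / [(1×1.60×10^-19)(0.0142)] = 12.2 m.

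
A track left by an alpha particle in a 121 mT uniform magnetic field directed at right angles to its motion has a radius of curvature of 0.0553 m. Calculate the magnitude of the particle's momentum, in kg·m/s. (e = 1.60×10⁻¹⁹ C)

Since qvB = mv²/r, the momentum p = mv = qBr.
p = (2×1.60×10^-19)(0.121)(0.0553) = 2.14×10^-21 kg·m/s.

p ≈ 2.14×10^-21 kg·m/s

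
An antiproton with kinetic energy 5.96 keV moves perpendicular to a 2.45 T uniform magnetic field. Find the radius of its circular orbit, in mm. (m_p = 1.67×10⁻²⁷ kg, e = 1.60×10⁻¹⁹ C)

r ≈ 4.55 mm

Convert the energy: K = 5.96 keV = 9.54×10^-16 J.
v = √(2K/m) = √(2·9.54×10^-16/1.67×10^-27) = 1.07×10^6 m/s.
r = mv/(qB) = (1.67×10^-27)(1.07×10^6) / [(1×1.60×10^-19)(2.45)] = 4.55×10^-3 m.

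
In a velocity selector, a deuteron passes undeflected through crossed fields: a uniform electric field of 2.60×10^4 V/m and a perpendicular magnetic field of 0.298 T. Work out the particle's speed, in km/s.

For zero net force, qE = qvB, so v = E/B.
v = (2.60×10^4) / (0.298) = 8.72×10^4 m/s.

v ≈ 87.2 km/s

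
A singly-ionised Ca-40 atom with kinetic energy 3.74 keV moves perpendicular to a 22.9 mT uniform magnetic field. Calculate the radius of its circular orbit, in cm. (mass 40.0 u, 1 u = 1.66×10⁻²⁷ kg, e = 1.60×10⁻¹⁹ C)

Convert the energy: K = 3.74 keV = 5.98×10^-16 J.
v = √(2K/m) = √(2·5.98×10^-16/6.64×10^-26) = 1.34×10^5 m/s.
r = mv/(qB) = (6.64×10^-26)(1.34×10^5) / [(1×1.60×10^-19)(0.0229)] = 2.43 m.

r ≈ 243 cm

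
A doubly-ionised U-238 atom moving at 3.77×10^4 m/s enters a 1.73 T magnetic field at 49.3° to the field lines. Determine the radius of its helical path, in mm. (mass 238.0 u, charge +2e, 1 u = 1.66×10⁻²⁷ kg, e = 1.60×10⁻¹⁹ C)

Only the perpendicular component v⊥ = v sin49.3° = 2.86×10^4 m/s is bent by the field.
r = m v⊥ /(qB) = (3.95×10^-25)(2.86×10^4) / [(2×1.60×10^-19)(1.73)] = 0.0204 m.

r ≈ 20.4 mm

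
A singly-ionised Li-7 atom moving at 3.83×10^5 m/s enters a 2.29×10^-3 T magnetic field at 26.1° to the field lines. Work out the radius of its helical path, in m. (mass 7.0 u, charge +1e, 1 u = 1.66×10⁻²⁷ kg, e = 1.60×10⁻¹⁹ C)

Only the perpendicular component v⊥ = v sin26.1° = 1.68×10^5 m/s is bent by the field.
r = m v⊥ /(qB) = (1.16×10^-26)(1.68×10^5) / [(1×1.60×10^-19)(2.29×10^-3)] = 5.34 m.

r ≈ 5.34 m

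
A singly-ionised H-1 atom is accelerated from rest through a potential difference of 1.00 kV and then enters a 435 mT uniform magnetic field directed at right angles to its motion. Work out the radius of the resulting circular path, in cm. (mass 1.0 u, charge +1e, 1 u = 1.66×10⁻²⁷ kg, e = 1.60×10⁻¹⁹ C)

The kinetic energy gained is K = qV = (1×1.60×10^-19)(1000) = 1.60×10^-16 J.
v = √(2K/m) = 4.39×10^5 m/s.
r = mv/(qB) = (1.66×10^-27)(4.39×10^5) / [(1×1.60×10^-19)(0.435)] = 0.0105 m.

r ≈ 1.05 cm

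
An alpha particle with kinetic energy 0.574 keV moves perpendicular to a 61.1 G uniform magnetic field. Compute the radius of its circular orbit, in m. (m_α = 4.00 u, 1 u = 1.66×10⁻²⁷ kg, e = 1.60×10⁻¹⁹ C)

r ≈ 0.565 m

Convert the energy: K = 0.574 keV = 9.18×10^-17 J.
v = √(2K/m) = √(2·9.18×10^-17/6.64×10^-27) = 1.66×10^5 m/s.
r = mv/(qB) = (6.64×10^-27)(1.66×10^5) / [(2×1.60×10^-19)(6.11×10^-3)] = 0.565 m.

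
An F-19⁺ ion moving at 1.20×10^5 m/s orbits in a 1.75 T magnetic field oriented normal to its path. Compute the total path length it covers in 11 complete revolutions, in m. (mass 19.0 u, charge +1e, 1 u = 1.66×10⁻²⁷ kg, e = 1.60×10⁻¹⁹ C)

r = mv/(qB) = 0.0135 m, so one revolution covers 2πr = 0.0849 m.
In 11 revolutions: L = 11·2πr = 0.934 m.

L ≈ 0.934 m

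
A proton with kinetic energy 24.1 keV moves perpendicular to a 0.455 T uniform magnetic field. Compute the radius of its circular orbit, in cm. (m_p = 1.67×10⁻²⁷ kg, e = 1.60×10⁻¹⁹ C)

r ≈ 4.93 cm

Convert the energy: K = 24.1 keV = 3.86×10^-15 J.
v = √(2K/m) = √(2·3.86×10^-15/1.67×10^-27) = 2.15×10^6 m/s.
r = mv/(qB) = (1.67×10^-27)(2.15×10^6) / [(1×1.60×10^-19)(0.455)] = 0.0493 m.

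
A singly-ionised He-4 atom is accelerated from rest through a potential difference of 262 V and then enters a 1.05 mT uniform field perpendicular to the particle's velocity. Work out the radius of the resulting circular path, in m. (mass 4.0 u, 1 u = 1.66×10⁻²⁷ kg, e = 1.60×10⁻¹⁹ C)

The kinetic energy gained is K = qV = (1×1.60×10^-19)(262) = 4.19×10^-17 J.
v = √(2K/m) = 1.12×10^5 m/s.
r = mv/(qB) = (6.64×10^-27)(1.12×10^5) / [(1×1.60×10^-19)(1.05×10^-3)] = 4.44 m.

r ≈ 4.44 m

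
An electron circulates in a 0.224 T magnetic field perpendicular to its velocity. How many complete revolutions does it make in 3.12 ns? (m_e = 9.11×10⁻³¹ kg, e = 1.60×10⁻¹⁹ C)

N = 19

T = 2πm/(qB) = 2π(9.11×10^-31) / [(1×1.60×10^-19)(0.224)] = 1.5971×10^-10 s.
N = t/T = 3.12×10^-9 / 1.5971×10^-10 ≈ 19.54, so 19 complete revolutions.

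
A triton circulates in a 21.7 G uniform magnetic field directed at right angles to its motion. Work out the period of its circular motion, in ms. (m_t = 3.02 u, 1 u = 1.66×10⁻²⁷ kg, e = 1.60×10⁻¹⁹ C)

T ≈ 0.0907 ms

The cyclotron period is independent of speed: T = 2πm/(qB).
T = 2π(5.01×10^-27) / [(1×1.60×10^-19)(2.17×10^-3)] = 9.07×10^-5 s.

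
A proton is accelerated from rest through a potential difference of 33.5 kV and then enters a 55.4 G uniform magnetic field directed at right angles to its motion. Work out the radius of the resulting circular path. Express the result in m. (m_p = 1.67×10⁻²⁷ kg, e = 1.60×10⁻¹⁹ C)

r ≈ 4.77 m

The kinetic energy gained is K = qV = (1×1.60×10^-19)(3.35×10^4) = 5.36×10^-15 J.
v = √(2K/m) = 2.53×10^6 m/s.
r = mv/(qB) = (1.67×10^-27)(2.53×10^6) / [(1×1.60×10^-19)(5.54×10^-3)] = 4.77 m.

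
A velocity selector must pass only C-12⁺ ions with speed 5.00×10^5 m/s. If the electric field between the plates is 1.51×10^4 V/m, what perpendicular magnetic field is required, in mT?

B ≈ 30.2 mT

qE = qvB ⇒ B = E/v = (1.51×10^4) / (5.00×10^5) = 0.0302 T.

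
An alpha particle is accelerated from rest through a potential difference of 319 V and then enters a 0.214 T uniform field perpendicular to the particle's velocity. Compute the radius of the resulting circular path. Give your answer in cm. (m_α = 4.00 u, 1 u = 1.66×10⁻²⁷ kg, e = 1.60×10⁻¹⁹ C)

r ≈ 1.70 cm

The kinetic energy gained is K = qV = (2×1.60×10^-19)(319) = 1.02×10^-16 J.
v = √(2K/m) = 1.75×10^5 m/s.
r = mv/(qB) = (6.64×10^-27)(1.75×10^5) / [(2×1.60×10^-19)(0.214)] = 0.0170 m.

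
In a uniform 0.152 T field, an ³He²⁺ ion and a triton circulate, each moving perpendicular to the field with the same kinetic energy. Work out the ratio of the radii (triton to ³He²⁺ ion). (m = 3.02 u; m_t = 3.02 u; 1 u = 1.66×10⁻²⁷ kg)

r = √(2mK)/(qB) ⇒ at equal K, r ∝ √m/q.
r_{triton}/r_{³He²⁺ ion} = 2.00.

ratio ≈ 2.00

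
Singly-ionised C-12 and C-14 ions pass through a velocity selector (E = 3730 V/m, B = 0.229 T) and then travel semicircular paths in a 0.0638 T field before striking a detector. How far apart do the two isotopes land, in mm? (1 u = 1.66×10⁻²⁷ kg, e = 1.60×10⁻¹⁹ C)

Δd ≈ 10.6 mm

Both emerge at v = E/B₁ = 1.63×10^4 m/s.
r = mv/(qB₂), so r₁ = 0.03178 m and r₂ = 0.03708 m, giving Δr = 5.30×10^-3 m.
After a semicircle each ion lands a diameter 2r from the entry slit, so the separation is 2Δr = 0.0106 m.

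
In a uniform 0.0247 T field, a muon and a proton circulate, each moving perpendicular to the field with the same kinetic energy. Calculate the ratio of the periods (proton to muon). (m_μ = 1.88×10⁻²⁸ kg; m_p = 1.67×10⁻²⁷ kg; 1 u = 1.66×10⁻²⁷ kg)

T = 2πm/(qB) is independent of speed, so T₂/T₁ = (m₂/q₂)/(m₁/q₁).
T_{proton}/T_{muon} = (1.67×10^-27/1e) / (1.88×10^-28/1e) = 8.88.

ratio ≈ 8.88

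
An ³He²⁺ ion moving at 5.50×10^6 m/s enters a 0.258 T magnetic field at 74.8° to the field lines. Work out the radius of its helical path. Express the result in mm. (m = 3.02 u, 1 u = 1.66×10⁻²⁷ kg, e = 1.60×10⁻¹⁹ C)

Only the perpendicular component v⊥ = v sin74.8° = 5.31×10^6 m/s is bent by the field.
r = m v⊥ /(qB) = (5.01×10^-27)(5.31×10^6) / [(2×1.60×10^-19)(0.258)] = 0.322 m.

r ≈ 322 mm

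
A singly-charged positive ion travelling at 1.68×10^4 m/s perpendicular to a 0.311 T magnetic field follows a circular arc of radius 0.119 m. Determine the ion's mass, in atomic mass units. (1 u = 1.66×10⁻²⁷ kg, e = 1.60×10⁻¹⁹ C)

m ≈ 212 u

qvB = mv²/r ⇒ m = qBr/v.
m = (1×1.60×10^-19)(0.311)(0.119) / (1.68×10^4) = 3.52×10^-25 kg = 212 u.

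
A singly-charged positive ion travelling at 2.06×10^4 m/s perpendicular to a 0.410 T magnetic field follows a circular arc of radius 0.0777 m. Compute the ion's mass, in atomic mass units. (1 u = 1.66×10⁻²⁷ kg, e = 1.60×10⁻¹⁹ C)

qvB = mv²/r ⇒ m = qBr/v.
m = (1×1.60×10^-19)(0.410)(0.0777) / (2.06×10^4) = 2.47×10^-25 kg = 149 u.

m ≈ 149 u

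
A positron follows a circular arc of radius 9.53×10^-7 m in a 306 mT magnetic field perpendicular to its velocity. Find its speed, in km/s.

From qvB = mv²/r, v = qBr/m.
v = (1×1.60×10^-19)(0.306)(9.53×10^-7) / (9.11×10^-31) = 5.12×10^4 m/s.

v ≈ 51.2 km/s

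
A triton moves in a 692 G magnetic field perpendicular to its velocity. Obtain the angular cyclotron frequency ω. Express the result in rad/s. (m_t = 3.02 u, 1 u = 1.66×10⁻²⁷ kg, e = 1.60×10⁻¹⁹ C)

ω ≈ 2.21×10^6 rad/s

ω = qB/m = (1×1.60×10^-19)(0.0692) / (5.01×10^-27) = 2.21×10^6 rad/s.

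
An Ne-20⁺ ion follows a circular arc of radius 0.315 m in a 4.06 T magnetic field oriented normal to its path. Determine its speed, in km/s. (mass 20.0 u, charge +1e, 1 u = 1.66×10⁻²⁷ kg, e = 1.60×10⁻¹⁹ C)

From qvB = mv²/r, v = qBr/m.
v = (1×1.60×10^-19)(4.06)(0.315) / (3.32×10^-26) = 6.16×10^6 m/s.

v ≈ 6160 km/s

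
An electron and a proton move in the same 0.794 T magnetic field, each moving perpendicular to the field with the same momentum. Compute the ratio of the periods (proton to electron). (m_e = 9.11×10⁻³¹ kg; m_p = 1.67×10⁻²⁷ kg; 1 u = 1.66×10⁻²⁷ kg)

ratio ≈ 1830

T = 2πm/(qB) is independent of speed, so T₂/T₁ = (m₂/q₂)/(m₁/q₁).
T_{proton}/T_{electron} = (1.67×10^-27/1e) / (9.11×10^-31/1e) = 1830.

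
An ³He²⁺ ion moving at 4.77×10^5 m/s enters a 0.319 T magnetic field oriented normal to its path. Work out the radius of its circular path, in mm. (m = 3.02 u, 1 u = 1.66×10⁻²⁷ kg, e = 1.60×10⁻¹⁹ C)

r ≈ 23.4 mm

The magnetic force provides the centripetal force: qvB = mv²/r, so r = mv/(qB).
r = (5.01×10^-27 kg)(4.77×10^5 m/s) / [(2×1.60×10^-19 C)(0.319 T)] = 0.0234 m.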